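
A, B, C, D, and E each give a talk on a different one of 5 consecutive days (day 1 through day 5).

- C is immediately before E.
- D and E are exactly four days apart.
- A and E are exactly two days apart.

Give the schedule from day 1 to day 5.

From clue 1: C is in {1,2,3,4}.
From clues 1–2: D → day 1, C → day 4, E → day 5.
From clues 1–3: B → day 2, A → day 3.

D, B, A, C, E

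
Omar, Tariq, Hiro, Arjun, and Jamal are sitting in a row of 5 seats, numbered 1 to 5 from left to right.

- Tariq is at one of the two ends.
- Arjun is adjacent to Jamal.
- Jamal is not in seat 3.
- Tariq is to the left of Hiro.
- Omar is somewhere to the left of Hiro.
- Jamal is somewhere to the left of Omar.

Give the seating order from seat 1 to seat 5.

From clue 1: Tariq is in {1,5}.
From clues 1–4: Tariq → seat 1.
From clues 1–5: Omar is in {2,4}.
From clues 1–6: Jamal → seat 2, Arjun → seat 3, Omar → seat 4, Hiro → seat 5.

Tariq, Jamal, Arjun, Omar, Hiro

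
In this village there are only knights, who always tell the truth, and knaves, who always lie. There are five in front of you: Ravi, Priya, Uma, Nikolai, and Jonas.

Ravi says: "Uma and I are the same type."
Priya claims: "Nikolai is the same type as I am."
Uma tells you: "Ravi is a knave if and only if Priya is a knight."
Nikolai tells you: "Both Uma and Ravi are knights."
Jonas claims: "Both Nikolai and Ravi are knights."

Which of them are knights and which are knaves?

Ravi: knight, Priya: knave, Uma: knight, Nikolai: knight, Jonas: knight

Consider Ravi. Suppose Ravi is a knave.
Then no assignment of the remaining roles makes every statement match its speaker's type — contradiction.
So Ravi is a knight.
Consider Priya. Suppose Priya is a knight.
Then no assignment of the remaining roles makes every statement match its speaker's type — contradiction.
So Priya is a knave.
With that fixed, Uma's statement is true, so Uma is a knight.
With that fixed, Nikolai's statement is true, so Nikolai is a knight.
With that fixed, Jonas's statement is true, so Jonas is a knight.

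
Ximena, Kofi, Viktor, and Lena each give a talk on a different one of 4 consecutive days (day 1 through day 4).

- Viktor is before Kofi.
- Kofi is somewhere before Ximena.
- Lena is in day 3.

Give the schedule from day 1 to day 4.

From clue 1: Kofi is in {2,3,4}.
From clues 1–2: Ximena is in {3,4}.
From clues 1–3: Viktor → day 1, Kofi → day 2, Lena → day 3, Ximena → day 4.

Viktor, Kofi, Lena, Ximena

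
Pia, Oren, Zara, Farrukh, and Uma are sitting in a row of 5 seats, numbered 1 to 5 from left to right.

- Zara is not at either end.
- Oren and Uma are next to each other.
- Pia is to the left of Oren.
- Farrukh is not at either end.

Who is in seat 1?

Pia

With clue 1, Zara is ruled out for seat 1.
With clues 1–3, Oren and Uma are ruled out for seat 1.
With clues 1–4, Farrukh is ruled out for seat 1.
So seat 1 is Pia.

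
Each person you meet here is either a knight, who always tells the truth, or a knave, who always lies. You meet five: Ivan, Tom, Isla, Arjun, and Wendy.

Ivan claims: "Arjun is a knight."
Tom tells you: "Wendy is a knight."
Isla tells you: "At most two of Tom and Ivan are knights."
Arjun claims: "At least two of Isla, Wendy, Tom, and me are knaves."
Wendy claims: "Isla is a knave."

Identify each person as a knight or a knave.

Regardless of anyone's role, Isla's statement is true, so Isla is a knight.
With that fixed, Wendy's statement is false, so Wendy is a knave.
With that fixed, Tom's statement is false, so Tom is a knave.
With that fixed, Arjun's statement is true, so Arjun is a knight.
With that fixed, Ivan's statement is true, so Ivan is a knight.

Ivan: knight, Tom: knave, Isla: knight, Arjun: knight, Wendy: knave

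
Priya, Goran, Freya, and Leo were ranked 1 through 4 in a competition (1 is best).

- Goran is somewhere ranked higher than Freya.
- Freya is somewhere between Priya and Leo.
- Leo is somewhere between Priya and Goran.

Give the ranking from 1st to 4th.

From clue 1: Goran is in {1,2,3}.
From clues 1–2: Freya → rank 3.
From clues 1–3: Goran → rank 1, Leo → rank 2, Priya → rank 4.

Goran, Leo, Freya, Priya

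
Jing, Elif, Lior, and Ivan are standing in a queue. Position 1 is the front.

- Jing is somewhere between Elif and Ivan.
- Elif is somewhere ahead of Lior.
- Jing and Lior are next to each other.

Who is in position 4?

Ivan

With clue 1, Jing is ruled out for position 4.
With clues 1–2, Elif is ruled out for position 4.
With clues 1–3, Lior is ruled out for position 4.
So position 4 is Ivan.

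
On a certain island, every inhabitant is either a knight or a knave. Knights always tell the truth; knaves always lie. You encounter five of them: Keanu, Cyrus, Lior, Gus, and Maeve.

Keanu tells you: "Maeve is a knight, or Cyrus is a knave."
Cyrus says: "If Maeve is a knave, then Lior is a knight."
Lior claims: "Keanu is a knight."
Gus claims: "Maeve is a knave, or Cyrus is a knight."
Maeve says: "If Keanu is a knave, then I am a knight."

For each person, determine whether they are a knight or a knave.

Consider Keanu. Suppose Keanu is a knave.
Then no assignment of the remaining roles makes every statement match its speaker's type — contradiction.
So Keanu is a knight.
With that fixed, Lior's statement is true, so Lior is a knight.
With that fixed, Maeve's statement is true, so Maeve is a knight.
With that fixed, Cyrus's statement is true, so Cyrus is a knight.
With that fixed, Gus's statement is true, so Gus is a knight.

Keanu: knight, Cyrus: knight, Lior: knight, Gus: knight, Maeve: knight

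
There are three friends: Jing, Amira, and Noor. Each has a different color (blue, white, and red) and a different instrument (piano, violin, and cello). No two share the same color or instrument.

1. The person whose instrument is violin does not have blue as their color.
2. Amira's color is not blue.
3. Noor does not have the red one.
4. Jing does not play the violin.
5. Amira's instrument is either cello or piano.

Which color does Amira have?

With clues 1–2, blue is impossible for Amira's color.
With clues 1–5, white is impossible for Amira's color.
That leaves red.

red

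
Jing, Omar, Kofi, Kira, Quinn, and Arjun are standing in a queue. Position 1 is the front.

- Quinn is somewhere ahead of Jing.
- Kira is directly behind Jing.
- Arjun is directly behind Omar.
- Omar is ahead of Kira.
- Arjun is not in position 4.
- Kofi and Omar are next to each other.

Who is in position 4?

With clues 1–4, Kira and Omar are ruled out for position 4.
With clues 1–5, Arjun is ruled out for position 4.
With clues 1–6, Jing and Kofi are ruled out for position 4.
So position 4 is Quinn.

Quinn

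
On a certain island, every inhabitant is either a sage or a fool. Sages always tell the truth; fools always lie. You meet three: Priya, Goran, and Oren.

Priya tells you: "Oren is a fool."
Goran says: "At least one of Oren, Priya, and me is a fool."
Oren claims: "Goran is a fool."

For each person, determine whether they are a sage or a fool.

Consider Priya. Suppose Priya is a fool.
Then no assignment of the remaining roles makes every statement match its speaker's type — contradiction.
So Priya is a sage.
Consider Goran. Suppose Goran is a fool.
Then Goran's own statement would have to be false, but it can't be — contradiction.
So Goran is a sage.
With that fixed, Oren's statement is false, so Oren is a fool.

Priya: sage, Goran: sage, Oren: fool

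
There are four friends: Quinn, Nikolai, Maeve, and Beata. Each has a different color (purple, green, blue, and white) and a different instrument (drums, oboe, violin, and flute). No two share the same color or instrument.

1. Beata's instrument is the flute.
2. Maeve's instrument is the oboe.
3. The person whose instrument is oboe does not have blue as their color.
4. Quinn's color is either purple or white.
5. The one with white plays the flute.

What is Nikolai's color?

With clues 1–5, green, purple, and white are impossible for Nikolai's color.
That leaves blue.

blue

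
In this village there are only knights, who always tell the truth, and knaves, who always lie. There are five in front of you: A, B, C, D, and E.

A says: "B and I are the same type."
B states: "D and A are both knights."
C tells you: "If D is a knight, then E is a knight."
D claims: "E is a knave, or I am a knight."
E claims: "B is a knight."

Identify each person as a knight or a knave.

Consider A. Suppose A is a knave.
Then no assignment of the remaining roles makes every statement match its speaker's type — contradiction.
So A is a knight.
Consider B. Suppose B is a knave.
Then A's statement comes out false, contradicting A being a knight.
So B is a knight.
With that fixed, E's statement is true, so E is a knight.
With that fixed, C's statement is true, so C is a knight.
Consider D. Suppose D is a knave.
Then B's statement comes out false, contradicting B being a knight.
So D is a knight.

A: knight, B: knight, C: knight, D: knight, E: knight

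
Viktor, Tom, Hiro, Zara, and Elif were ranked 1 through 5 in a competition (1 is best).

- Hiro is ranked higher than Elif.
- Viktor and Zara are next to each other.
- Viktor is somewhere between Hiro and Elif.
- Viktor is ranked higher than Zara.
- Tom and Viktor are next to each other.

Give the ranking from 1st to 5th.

Hiro, Tom, Viktor, Zara, Elif

From clue 1: Hiro is in {1,2,3,4}.
From clues 1–3: Hiro is in {1,2}.
From clues 1–4: Viktor is in {2,3}.
From clues 1–5: Hiro → rank 1, Tom → rank 2, Viktor → rank 3, Zara → rank 4, Elif → rank 5.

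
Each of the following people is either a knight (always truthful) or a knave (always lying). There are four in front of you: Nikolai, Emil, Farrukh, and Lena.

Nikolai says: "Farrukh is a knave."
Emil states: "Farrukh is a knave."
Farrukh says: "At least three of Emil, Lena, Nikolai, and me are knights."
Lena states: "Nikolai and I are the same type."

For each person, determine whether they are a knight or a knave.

Consider Nikolai. Suppose Nikolai is a knave.
Then whichever role Lena has, Lena's statement has the wrong truth value — contradiction.
So Nikolai is a knight.
Consider Emil. Suppose Emil is a knave.
Then no assignment of the remaining roles makes every statement match its speaker's type — contradiction.
So Emil is a knight.
Consider Farrukh. Suppose Farrukh is a knight.
Then Nikolai's statement comes out false, contradicting Nikolai being a knight.
So Farrukh is a knave.
Consider Lena. Suppose Lena is a knight.
Then Farrukh's statement comes out true, contradicting Farrukh being a knave.
So Lena is a knave.

Nikolai: knight, Emil: knight, Farrukh: knave, Lena: knave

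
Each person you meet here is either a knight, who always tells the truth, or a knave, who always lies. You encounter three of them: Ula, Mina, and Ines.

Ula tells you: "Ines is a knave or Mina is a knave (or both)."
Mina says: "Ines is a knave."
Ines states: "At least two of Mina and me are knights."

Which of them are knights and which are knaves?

Consider Ula. Suppose Ula is a knave.
Then no assignment of the remaining roles makes every statement match its speaker's type — contradiction.
So Ula is a knight.
Consider Mina. Suppose Mina is a knave.
Then no assignment of the remaining roles makes every statement match its speaker's type — contradiction.
So Mina is a knight.
Consider Ines. Suppose Ines is a knight.
Then Ula's statement comes out false, contradicting Ula being a knight.
So Ines is a knave.

Ula: knight, Mina: knight, Ines: knave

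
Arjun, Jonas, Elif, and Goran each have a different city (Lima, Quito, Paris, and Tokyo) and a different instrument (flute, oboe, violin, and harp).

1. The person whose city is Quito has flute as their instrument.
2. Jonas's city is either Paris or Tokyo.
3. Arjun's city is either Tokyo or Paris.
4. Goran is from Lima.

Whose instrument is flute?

With clues 1–2, Jonas is impossible for the one with instrument flute.
With clues 1–3, Arjun is impossible for the one with instrument flute.
With clues 1–4, Goran is impossible for the one with instrument flute.
That leaves Elif.

Elif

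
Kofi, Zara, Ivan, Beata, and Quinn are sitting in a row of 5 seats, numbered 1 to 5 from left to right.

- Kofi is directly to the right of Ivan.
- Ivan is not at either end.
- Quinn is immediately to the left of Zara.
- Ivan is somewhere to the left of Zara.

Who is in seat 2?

Ivan

With clues 1–2, Kofi is ruled out for seat 2.
With clues 1–3, Beata is ruled out for seat 2.
With clues 1–4, Quinn and Zara are ruled out for seat 2.
So seat 2 is Ivan.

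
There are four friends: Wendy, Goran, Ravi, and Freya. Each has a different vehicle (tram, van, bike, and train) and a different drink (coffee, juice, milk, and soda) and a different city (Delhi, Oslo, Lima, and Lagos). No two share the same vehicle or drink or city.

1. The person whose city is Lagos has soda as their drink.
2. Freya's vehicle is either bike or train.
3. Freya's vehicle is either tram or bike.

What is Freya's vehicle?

bike

With clues 1–2, tram and van are impossible for Freya's vehicle.
With clues 1–3, train is impossible for Freya's vehicle.
That leaves bike.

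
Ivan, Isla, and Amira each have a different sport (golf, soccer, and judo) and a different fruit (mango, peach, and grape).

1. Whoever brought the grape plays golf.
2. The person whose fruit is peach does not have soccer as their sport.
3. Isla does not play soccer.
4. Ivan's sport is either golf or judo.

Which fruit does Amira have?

mango

With clues 1–4, grape and peach are impossible for Amira's fruit.
That leaves mango.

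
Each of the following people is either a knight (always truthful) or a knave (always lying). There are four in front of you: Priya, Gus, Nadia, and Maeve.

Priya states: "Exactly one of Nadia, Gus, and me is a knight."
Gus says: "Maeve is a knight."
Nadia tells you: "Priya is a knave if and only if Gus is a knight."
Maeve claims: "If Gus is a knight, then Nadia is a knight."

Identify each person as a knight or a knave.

Priya: knave, Gus: knight, Nadia: knight, Maeve: knight

Consider Priya. Suppose Priya is a knight.
Then no assignment of the remaining roles makes every statement match its speaker's type — contradiction.
So Priya is a knave.
Consider Gus. Suppose Gus is a knave.
Then no assignment of the remaining roles makes every statement match its speaker's type — contradiction.
So Gus is a knight.
With that fixed, Nadia's statement is true, so Nadia is a knight.
With that fixed, Maeve's statement is true, so Maeve is a knight.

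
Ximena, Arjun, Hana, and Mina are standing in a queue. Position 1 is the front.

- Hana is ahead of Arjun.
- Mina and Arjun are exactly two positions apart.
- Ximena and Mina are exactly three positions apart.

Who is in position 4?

Ximena

With clue 1, Hana is ruled out for position 4.
With clues 1–3, Arjun and Mina are ruled out for position 4.
So position 4 is Ximena.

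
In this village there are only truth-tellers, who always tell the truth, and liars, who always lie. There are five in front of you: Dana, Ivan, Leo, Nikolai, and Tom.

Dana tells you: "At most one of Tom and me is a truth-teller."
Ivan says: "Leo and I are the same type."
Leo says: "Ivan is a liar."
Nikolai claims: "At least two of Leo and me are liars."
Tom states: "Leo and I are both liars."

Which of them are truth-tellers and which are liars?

Consider Dana. Suppose Dana is a liar.
Then Dana's own statement would have to be false, but it can't be — contradiction.
So Dana is a truth-teller.
Consider Ivan. Suppose Ivan is a truth-teller.
Then no assignment of the remaining roles makes every statement match its speaker's type — contradiction.
So Ivan is a liar.
With that fixed, Leo's statement is true, so Leo is a truth-teller.
With that fixed, Nikolai's statement is false, so Nikolai is a liar.
With that fixed, Tom's statement is false, so Tom is a liar.

Dana: truth-teller, Ivan: liar, Leo: truth-teller, Nikolai: liar, Tom: liar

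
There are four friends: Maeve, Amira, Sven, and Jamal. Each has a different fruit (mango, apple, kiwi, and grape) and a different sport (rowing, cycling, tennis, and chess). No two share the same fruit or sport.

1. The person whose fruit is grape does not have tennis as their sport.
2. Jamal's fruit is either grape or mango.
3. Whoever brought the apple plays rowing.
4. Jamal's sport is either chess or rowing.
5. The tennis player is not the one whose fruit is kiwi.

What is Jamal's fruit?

grape

With clues 1–2, apple and kiwi are impossible for Jamal's fruit.
With clues 1–5, mango is impossible for Jamal's fruit.
That leaves grape.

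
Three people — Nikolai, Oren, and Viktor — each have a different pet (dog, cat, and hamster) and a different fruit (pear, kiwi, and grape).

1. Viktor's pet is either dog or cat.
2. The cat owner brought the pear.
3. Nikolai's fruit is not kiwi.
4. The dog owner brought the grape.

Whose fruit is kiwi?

Oren

With clues 1–3, Nikolai is impossible for the one with fruit kiwi.
With clues 1–4, Viktor is impossible for the one with fruit kiwi.
That leaves Oren.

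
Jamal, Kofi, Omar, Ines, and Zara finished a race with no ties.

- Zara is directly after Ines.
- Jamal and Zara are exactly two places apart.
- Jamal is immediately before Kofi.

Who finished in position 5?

With clue 1, Ines is ruled out for place 5.
With clues 1–3, Jamal, Omar, and Zara are ruled out for place 5.
So place 5 is Kofi.

Kofi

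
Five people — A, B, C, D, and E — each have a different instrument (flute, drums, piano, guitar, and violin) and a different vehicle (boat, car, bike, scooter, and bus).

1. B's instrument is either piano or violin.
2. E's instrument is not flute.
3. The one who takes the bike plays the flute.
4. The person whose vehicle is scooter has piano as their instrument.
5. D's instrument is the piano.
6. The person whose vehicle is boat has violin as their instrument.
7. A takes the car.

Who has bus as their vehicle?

With clues 1–5, D is impossible for the one with vehicle bus.
With clues 1–6, B is impossible for the one with vehicle bus.
With clues 1–7, A and C are impossible for the one with vehicle bus.
That leaves E.

E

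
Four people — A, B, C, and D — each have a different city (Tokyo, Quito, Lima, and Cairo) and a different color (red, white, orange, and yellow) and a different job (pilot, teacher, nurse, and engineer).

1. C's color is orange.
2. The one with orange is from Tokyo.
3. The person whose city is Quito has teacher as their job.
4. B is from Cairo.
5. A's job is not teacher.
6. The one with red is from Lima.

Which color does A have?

Clue 1 rules out orange for A's color.
With clues 1–6, white and yellow are impossible for A's color.
That leaves red.

red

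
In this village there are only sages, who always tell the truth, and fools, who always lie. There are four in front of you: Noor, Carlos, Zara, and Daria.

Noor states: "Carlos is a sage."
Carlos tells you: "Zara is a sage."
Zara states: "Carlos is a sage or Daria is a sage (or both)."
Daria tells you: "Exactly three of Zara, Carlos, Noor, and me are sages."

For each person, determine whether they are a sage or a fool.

Consider Noor. Suppose Noor is a sage.
Then no assignment of the remaining roles makes every statement match its speaker's type — contradiction.
So Noor is a fool.
Consider Carlos. Suppose Carlos is a sage.
Then Noor's statement comes out true, contradicting Noor being a fool.
So Carlos is a fool.
With that fixed, Daria's statement is false, so Daria is a fool.
With that fixed, Zara's statement is false, so Zara is a fool.

Noor: fool, Carlos: fool, Zara: fool, Daria: fool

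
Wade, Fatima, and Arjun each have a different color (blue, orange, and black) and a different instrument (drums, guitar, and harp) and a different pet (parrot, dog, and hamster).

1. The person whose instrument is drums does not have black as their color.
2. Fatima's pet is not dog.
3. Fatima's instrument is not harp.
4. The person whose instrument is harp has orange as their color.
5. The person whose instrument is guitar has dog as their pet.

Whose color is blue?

With clues 1–5, Arjun and Wade are impossible for the one with color blue.
That leaves Fatima.

Fatima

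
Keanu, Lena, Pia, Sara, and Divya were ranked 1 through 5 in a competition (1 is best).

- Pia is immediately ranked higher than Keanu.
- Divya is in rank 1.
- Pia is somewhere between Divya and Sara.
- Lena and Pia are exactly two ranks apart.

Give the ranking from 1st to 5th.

From clue 1: Keanu is in {2,3,4,5}.
From clues 1–2: Divya → rank 1.
From clues 1–3: Keanu is in {3,4}.
From clues 1–4: Pia → rank 2, Keanu → rank 3, Lena → rank 4, Sara → rank 5.

Divya, Pia, Keanu, Lena, Sara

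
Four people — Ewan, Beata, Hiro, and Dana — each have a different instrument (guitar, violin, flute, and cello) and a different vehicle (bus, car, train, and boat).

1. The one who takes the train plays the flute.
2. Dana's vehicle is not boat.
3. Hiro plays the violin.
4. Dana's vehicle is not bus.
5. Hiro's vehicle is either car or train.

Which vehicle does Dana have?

train

With clues 1–2, boat is impossible for Dana's vehicle.
With clues 1–4, bus is impossible for Dana's vehicle.
With clues 1–5, car is impossible for Dana's vehicle.
That leaves train.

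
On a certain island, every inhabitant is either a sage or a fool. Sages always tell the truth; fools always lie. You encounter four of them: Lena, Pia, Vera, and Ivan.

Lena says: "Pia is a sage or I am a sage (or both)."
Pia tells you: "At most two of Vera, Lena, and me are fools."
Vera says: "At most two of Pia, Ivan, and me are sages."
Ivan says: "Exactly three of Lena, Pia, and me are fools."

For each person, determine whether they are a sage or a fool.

Consider Lena. Suppose Lena is a fool.
Then no assignment of the remaining roles makes every statement match its speaker's type — contradiction.
So Lena is a sage.
With that fixed, Pia's statement is true, so Pia is a sage.
With that fixed, Ivan's statement is false, so Ivan is a fool.
With that fixed, Vera's statement is true, so Vera is a sage.

Lena: sage, Pia: sage, Vera: sage, Ivan: fool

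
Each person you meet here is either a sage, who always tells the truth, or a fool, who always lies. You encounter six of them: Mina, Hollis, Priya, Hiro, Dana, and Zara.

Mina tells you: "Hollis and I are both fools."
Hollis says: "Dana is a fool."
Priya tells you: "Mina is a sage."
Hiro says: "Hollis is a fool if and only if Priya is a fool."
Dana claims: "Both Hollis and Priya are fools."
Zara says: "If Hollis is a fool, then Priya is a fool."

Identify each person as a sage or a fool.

Consider Mina. Suppose Mina is a sage.
Then Mina's own statement would have to be true, but it can't be — contradiction.
So Mina is a fool.
With that fixed, Priya's statement is false, so Priya is a fool.
With that fixed, Zara's statement is true, so Zara is a sage.
Consider Hollis. Suppose Hollis is a fool.
Then Mina's statement comes out true, contradicting Mina being a fool.
So Hollis is a sage.
With that fixed, Hiro's statement is false, so Hiro is a fool.
With that fixed, Dana's statement is false, so Dana is a fool.

Mina: fool, Hollis: sage, Priya: fool, Hiro: fool, Dana: fool, Zara: sage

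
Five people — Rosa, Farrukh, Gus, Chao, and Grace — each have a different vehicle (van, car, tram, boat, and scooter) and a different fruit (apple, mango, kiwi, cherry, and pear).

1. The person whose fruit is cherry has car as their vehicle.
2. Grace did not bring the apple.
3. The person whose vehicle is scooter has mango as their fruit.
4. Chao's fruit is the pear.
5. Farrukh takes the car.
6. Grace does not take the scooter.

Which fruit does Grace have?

kiwi

With clues 1–2, apple is impossible for Grace's fruit.
With clues 1–4, pear is impossible for Grace's fruit.
With clues 1–5, cherry is impossible for Grace's fruit.
With clues 1–6, mango is impossible for Grace's fruit.
That leaves kiwi.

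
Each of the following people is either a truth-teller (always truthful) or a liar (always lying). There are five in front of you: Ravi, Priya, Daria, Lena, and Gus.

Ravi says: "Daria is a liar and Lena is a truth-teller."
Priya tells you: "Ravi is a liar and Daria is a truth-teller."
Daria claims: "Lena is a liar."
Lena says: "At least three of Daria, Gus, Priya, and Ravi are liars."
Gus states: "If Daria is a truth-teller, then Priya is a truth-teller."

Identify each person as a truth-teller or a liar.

Ravi: liar, Priya: truth-teller, Daria: truth-teller, Lena: liar, Gus: truth-teller

Consider Ravi. Suppose Ravi is a truth-teller.
Then no assignment of the remaining roles makes every statement match its speaker's type — contradiction.
So Ravi is a liar.
Consider Priya. Suppose Priya is a liar.
Then no assignment of the remaining roles makes every statement match its speaker's type — contradiction.
So Priya is a truth-teller.
With that fixed, Gus's statement is true, so Gus is a truth-teller.
With that fixed, Lena's statement is false, so Lena is a liar.
With that fixed, Daria's statement is true, so Daria is a truth-teller.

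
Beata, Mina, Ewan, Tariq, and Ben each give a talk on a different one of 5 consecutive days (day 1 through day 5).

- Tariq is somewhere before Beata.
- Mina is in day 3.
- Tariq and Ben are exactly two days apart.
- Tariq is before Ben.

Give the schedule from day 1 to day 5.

From clue 1: Beata is in {2,3,4,5}.
From clues 1–2: Mina → day 3.
From clues 1–3: Ewan → day 1, Beata → day 5.
From clues 1–4: Tariq → day 2, Ben → day 4.

Ewan, Tariq, Mina, Ben, Beata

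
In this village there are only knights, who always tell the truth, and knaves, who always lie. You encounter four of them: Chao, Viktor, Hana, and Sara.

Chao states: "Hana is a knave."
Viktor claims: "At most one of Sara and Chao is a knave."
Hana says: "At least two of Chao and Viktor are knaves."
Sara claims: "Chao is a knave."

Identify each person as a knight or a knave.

Consider Chao. Suppose Chao is a knave.
Then no assignment of the remaining roles makes every statement match its speaker's type — contradiction.
So Chao is a knight.
With that fixed, Viktor's statement is true, so Viktor is a knight.
With that fixed, Hana's statement is false, so Hana is a knave.
With that fixed, Sara's statement is false, so Sara is a knave.

Chao: knight, Viktor: knight, Hana: knave, Sara: knave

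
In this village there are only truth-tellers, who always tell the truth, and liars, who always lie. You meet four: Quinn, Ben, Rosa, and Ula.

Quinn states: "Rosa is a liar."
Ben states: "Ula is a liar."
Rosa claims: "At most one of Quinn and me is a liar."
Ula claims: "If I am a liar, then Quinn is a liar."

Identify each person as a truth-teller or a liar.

Consider Quinn. Suppose Quinn is a truth-teller.
Then no assignment of the remaining roles makes every statement match its speaker's type — contradiction.
So Quinn is a liar.
With that fixed, Ula's statement is true, so Ula is a truth-teller.
With that fixed, Ben's statement is false, so Ben is a liar.
Consider Rosa. Suppose Rosa is a liar.
Then Quinn's statement comes out true, contradicting Quinn being a liar.
So Rosa is a truth-teller.

Quinn: liar, Ben: liar, Rosa: truth-teller, Ula: truth-teller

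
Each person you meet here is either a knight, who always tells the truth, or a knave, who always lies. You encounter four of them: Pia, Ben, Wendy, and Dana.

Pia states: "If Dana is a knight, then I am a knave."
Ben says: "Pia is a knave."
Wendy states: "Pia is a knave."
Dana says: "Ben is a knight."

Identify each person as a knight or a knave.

Pia: knight, Ben: knave, Wendy: knave, Dana: knave

Consider Pia. Suppose Pia is a knave.
Then Pia's own statement would have to be false, but it can't be — contradiction.
So Pia is a knight.
With that fixed, Ben's statement is false, so Ben is a knave.
With that fixed, Wendy's statement is false, so Wendy is a knave.
With that fixed, Dana's statement is false, so Dana is a knave.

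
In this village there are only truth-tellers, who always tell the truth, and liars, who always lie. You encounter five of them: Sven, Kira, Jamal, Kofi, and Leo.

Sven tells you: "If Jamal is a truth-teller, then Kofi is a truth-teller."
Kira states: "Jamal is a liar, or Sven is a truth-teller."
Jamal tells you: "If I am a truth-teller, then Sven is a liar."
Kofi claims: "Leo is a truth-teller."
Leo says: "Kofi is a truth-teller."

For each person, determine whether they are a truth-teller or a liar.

Sven: liar, Kira: liar, Jamal: truth-teller, Kofi: liar, Leo: liar

Consider Sven. Suppose Sven is a truth-teller.
Then whichever role Jamal has, Jamal's statement has the wrong truth value — contradiction.
So Sven is a liar.
With that fixed, Jamal's statement is true, so Jamal is a truth-teller.
With that fixed, Kira's statement is false, so Kira is a liar.
Consider Kofi. Suppose Kofi is a truth-teller.
Then Sven's statement comes out true, contradicting Sven being a liar.
So Kofi is a liar.
With that fixed, Leo's statement is false, so Leo is a liar.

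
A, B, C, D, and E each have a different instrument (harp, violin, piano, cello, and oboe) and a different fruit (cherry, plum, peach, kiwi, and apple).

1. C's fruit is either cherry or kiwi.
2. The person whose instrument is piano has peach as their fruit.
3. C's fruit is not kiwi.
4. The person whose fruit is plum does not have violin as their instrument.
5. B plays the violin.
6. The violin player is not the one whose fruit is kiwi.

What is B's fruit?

apple

With clues 1–3, cherry is impossible for B's fruit.
With clues 1–5, peach and plum are impossible for B's fruit.
With clues 1–6, kiwi is impossible for B's fruit.
That leaves apple.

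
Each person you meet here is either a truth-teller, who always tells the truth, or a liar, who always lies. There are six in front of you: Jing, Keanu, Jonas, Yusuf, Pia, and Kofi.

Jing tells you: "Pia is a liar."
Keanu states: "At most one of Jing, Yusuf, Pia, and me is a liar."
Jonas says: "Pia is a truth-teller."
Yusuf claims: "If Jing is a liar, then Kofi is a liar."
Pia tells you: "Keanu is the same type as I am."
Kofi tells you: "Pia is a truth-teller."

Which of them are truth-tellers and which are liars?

Consider Jing. Suppose Jing is a liar.
Then no assignment of the remaining roles makes every statement match its speaker's type — contradiction.
So Jing is a truth-teller.
With that fixed, Yusuf's statement is true, so Yusuf is a truth-teller.
Consider Keanu. Suppose Keanu is a liar.
Then whichever role Pia has, Pia's statement has the wrong truth value — contradiction.
So Keanu is a truth-teller.
Consider Jonas. Suppose Jonas is a truth-teller.
Then no assignment of the remaining roles makes every statement match its speaker's type — contradiction.
So Jonas is a liar.
Consider Pia. Suppose Pia is a truth-teller.
Then Jing's statement comes out false, contradicting Jing being a truth-teller.
So Pia is a liar.
With that fixed, Kofi's statement is false, so Kofi is a liar.

Jing: truth-teller, Keanu: truth-teller, Jonas: liar, Yusuf: truth-teller, Pia: liar, Kofi: liar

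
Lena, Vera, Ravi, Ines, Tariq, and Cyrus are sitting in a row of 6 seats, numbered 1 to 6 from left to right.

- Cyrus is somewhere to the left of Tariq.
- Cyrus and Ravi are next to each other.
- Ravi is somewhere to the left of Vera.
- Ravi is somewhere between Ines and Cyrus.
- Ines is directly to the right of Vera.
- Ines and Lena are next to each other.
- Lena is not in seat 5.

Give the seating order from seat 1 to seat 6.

Cyrus, Ravi, Tariq, Vera, Ines, Lena

From clue 1: Tariq is in {2,3,4,5,6}.
From clues 1–2: Tariq is in {3,4,5,6}.
From clues 1–3: Vera is in {3,4,5,6}.
From clues 1–4: Ravi is in {2,3}.
From clues 1–6: Cyrus → seat 1, Ravi → seat 2.
From clues 1–7: Tariq → seat 3, Vera → seat 4, Ines → seat 5, Lena → seat 6.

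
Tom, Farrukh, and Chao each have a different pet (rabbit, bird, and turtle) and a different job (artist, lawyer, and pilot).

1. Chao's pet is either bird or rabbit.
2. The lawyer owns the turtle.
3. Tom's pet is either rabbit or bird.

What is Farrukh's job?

lawyer

With clues 1–3, artist and pilot are impossible for Farrukh's job.
That leaves lawyer.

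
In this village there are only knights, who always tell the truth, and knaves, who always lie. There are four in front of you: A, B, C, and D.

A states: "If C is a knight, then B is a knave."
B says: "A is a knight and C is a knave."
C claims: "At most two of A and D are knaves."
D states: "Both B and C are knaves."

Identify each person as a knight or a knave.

Regardless of anyone's role, C's statement is true, so C is a knight.
With that fixed, D's statement is false, so D is a knave.
With that fixed, B's statement is false, so B is a knave.
With that fixed, A's statement is true, so A is a knight.

A: knight, B: knave, C: knight, D: knave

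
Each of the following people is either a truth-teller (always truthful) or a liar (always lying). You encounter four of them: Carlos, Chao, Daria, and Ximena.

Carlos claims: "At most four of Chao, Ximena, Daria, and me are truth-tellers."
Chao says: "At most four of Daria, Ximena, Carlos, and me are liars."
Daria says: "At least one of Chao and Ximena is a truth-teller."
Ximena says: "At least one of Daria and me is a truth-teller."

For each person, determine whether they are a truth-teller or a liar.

Regardless of anyone's role, Carlos's statement is true, so Carlos is a truth-teller.
With that fixed, Chao's statement is true, so Chao is a truth-teller.
With that fixed, Daria's statement is true, so Daria is a truth-teller.
With that fixed, Ximena's statement is true, so Ximena is a truth-teller.

Carlos: truth-teller, Chao: truth-teller, Daria: truth-teller, Ximena: truth-teller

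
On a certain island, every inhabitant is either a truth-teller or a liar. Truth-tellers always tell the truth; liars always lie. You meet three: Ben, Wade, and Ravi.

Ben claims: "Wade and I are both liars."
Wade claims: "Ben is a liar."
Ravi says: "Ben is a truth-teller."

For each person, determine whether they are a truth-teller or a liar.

Consider Ben. Suppose Ben is a truth-teller.
Then Ben's own statement would have to be true, but it can't be — contradiction.
So Ben is a liar.
With that fixed, Wade's statement is true, so Wade is a truth-teller.
With that fixed, Ravi's statement is false, so Ravi is a liar.

Ben: liar, Wade: truth-teller, Ravi: liar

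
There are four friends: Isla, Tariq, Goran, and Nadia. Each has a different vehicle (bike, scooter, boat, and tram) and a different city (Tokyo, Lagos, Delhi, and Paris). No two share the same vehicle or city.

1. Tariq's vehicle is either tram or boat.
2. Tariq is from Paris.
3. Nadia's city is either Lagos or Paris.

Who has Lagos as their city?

Nadia

With clues 1–2, Tariq is impossible for the one with city Lagos.
With clues 1–3, Goran and Isla are impossible for the one with city Lagos.
That leaves Nadia.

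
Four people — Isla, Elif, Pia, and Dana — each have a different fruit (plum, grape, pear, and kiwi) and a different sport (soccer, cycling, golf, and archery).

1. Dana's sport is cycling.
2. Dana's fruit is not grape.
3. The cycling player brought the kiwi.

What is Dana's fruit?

With clues 1–2, grape is impossible for Dana's fruit.
With clues 1–3, pear and plum are impossible for Dana's fruit.
That leaves kiwi.

kiwi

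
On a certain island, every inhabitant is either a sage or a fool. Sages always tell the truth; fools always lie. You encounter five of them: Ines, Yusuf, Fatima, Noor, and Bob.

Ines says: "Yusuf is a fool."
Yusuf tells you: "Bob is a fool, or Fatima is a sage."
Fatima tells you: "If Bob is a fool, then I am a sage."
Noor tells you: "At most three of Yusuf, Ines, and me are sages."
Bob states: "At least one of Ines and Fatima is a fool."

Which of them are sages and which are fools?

Regardless of anyone's role, Noor's statement is true, so Noor is a sage.
Consider Ines. Suppose Ines is a sage.
Then no assignment of the remaining roles makes every statement match its speaker's type — contradiction.
So Ines is a fool.
With that fixed, Bob's statement is true, so Bob is a sage.
With that fixed, Fatima's statement is true, so Fatima is a sage.
With that fixed, Yusuf's statement is true, so Yusuf is a sage.

Ines: fool, Yusuf: sage, Fatima: sage, Noor: sage, Bob: sage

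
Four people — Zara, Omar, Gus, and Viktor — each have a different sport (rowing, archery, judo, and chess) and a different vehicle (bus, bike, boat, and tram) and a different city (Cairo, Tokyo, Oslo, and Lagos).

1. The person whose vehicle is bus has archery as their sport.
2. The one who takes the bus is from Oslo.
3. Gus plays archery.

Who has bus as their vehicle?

Gus

With clues 1–3, Omar, Viktor, and Zara are impossible for the one with vehicle bus.
That leaves Gus.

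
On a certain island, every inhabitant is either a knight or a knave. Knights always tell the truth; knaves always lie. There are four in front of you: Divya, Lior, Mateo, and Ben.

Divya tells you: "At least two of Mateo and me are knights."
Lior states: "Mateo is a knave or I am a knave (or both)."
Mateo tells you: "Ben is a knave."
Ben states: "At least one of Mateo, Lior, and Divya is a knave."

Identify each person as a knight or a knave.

Divya: knave, Lior: knight, Mateo: knave, Ben: knight

Consider Divya. Suppose Divya is a knight.
Then no assignment of the remaining roles makes every statement match its speaker's type — contradiction.
So Divya is a knave.
With that fixed, Ben's statement is true, so Ben is a knight.
With that fixed, Mateo's statement is false, so Mateo is a knave.
With that fixed, Lior's statement is true, so Lior is a knight.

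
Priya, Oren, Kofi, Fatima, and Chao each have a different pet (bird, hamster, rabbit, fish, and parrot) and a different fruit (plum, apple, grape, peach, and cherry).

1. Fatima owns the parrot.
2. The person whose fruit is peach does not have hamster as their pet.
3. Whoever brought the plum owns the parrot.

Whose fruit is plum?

Fatima

With clues 1–3, Chao, Kofi, Oren, and Priya are impossible for the one with fruit plum.
That leaves Fatima.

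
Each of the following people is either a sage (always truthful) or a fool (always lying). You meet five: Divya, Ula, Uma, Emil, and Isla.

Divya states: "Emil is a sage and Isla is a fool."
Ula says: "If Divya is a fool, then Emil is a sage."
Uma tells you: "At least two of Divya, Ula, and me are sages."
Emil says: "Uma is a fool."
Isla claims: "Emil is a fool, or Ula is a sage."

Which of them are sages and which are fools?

Consider Divya. Suppose Divya is a sage.
Then no assignment of the remaining roles makes every statement match its speaker's type — contradiction.
So Divya is a fool.
Consider Ula. Suppose Ula is a fool.
Then no assignment of the remaining roles makes every statement match its speaker's type — contradiction.
So Ula is a sage.
With that fixed, Isla's statement is true, so Isla is a sage.
Consider Uma. Suppose Uma is a sage.
Then no assignment of the remaining roles makes every statement match its speaker's type — contradiction.
So Uma is a fool.
With that fixed, Emil's statement is true, so Emil is a sage.

Divya: fool, Ula: sage, Uma: fool, Emil: sage, Isla: sage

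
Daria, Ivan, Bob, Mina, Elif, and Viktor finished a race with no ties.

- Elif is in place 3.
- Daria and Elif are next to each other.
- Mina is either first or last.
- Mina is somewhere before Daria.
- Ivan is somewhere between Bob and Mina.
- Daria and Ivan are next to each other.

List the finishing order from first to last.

From clue 1: Elif → place 3.
From clues 1–2: Daria is in {2,4}.
From clues 1–4: Mina → place 1.
From clues 1–5: Daria is in {2,4}.
From clues 1–6: Viktor → place 2, Daria → place 4, Ivan → place 5, Bob → place 6.

Mina, Viktor, Elif, Daria, Ivan, Bob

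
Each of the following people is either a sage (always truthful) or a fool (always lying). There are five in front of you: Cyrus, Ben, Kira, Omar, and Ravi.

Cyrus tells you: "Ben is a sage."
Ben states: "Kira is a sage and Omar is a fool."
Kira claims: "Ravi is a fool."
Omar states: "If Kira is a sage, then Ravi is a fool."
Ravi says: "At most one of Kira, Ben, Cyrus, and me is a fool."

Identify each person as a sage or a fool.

Consider Cyrus. Suppose Cyrus is a sage.
Then no assignment of the remaining roles makes every statement match its speaker's type — contradiction.
So Cyrus is a fool.
Consider Ben. Suppose Ben is a sage.
Then Cyrus's statement comes out true, contradicting Cyrus being a fool.
So Ben is a fool.
With that fixed, Ravi's statement is false, so Ravi is a fool.
With that fixed, Kira's statement is true, so Kira is a sage.
With that fixed, Omar's statement is true, so Omar is a sage.

Cyrus: fool, Ben: fool, Kira: sage, Omar: sage, Ravi: fool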